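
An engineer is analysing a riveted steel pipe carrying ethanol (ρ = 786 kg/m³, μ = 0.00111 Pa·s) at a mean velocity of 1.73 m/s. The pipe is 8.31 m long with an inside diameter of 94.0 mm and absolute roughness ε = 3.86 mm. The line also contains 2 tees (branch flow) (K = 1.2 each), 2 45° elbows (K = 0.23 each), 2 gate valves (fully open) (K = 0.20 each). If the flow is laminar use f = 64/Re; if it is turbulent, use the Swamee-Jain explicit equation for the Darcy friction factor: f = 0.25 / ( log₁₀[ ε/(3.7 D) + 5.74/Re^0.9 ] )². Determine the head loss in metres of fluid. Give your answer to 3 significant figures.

h_f ≈ 1.39 m

Reynolds number Re = ρVD/μ = 786 · 1.73 · 0.094 / 0.00111 = 1.152e+05.
Re > 4000 → turbulent. Relative roughness ε/D = 0.00386/0.094 = 0.0411. Swamee-Jain: f = 0.25/(log₁₀[0.0411/3.7 + 5.74/1.152e+05^0.9])² = 0.25/(log₁₀[0.0111 + 0.00016])² = 0.25/(-1.949)² = 0.06585.
Total minor-loss coefficient ΣK = 2·1.2 + 2·0.23 + 2·0.2 = 3.26.
ΔP = [f·L/D + ΣK]·(ρV²/2) = [0.06585·8.31/0.094 + 3.26]·(786·1.73²/2) = [5.821 + 3.26]·1176 = 1.068e+04 Pa.
Head loss h_f = ΔP/(ρg) = 1.068e+04/(786·9.81) = 1.39 m.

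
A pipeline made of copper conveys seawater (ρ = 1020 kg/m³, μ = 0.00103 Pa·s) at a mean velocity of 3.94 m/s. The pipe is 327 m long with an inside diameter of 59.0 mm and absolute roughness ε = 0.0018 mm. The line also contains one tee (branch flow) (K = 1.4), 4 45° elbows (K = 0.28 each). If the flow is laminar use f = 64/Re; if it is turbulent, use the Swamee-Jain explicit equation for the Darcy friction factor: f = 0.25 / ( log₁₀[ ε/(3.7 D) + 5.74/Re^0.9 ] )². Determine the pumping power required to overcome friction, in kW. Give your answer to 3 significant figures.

Reynolds number Re = ρVD/μ = 1020 · 3.94 · 0.059 / 0.00103 = 2.302e+05.
Re > 4000 → turbulent. Relative roughness ε/D = 1.8e-06/0.059 = 3.05e-05. Swamee-Jain: f = 0.25/(log₁₀[3.05e-05/3.7 + 5.74/2.302e+05^0.9])² = 0.25/(log₁₀[8.25e-06 + 8.57e-05])² = 0.25/(-4.027)² = 0.01542.
Total minor-loss coefficient ΣK = 1·1.4 + 4·0.28 = 2.52.
ΔP = [f·L/D + ΣK]·(ρV²/2) = [0.01542·327/0.059 + 2.52]·(1020·3.94²/2) = [85.44 + 2.52]·7917 = 6.964e+05 Pa.
Q = V·A = 3.94·0.002734 = 0.01077 m³/s.
Pumping power P = QΔP = 0.01077·6.964e+05 = 7501 W = 7.50 kW.

P ≈ 7.50 kW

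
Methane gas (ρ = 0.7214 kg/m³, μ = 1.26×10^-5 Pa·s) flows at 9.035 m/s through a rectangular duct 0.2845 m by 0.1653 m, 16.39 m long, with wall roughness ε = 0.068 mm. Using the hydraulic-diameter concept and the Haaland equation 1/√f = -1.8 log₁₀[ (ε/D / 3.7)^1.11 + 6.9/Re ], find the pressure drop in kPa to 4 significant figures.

Hydraulic diameter D_h = 4A/P = 4·(0.2845·0.1653)/(2·(0.2845+0.1653)) = 0.1881/0.8996 = 0.2091 m.
Re = ρVD_h/μ = 0.7214·9.035·0.2091/1.26e-05 = 1.082e+05.
ε/D_h = 6.8e-05/0.2091 = 0.000325; Haaland gives 1/√f = -1.8 log₁₀[3.15e-05+6.38e-05] = 7.238, so f = 0.01909.
ΔP = f(L/D_h)(ρV²/2) = 0.01909·16.39/0.2091·29.44 = 44.05 Pa.
ΔP = 0.04405 kPa.

ΔP ≈ 0.04405 kPa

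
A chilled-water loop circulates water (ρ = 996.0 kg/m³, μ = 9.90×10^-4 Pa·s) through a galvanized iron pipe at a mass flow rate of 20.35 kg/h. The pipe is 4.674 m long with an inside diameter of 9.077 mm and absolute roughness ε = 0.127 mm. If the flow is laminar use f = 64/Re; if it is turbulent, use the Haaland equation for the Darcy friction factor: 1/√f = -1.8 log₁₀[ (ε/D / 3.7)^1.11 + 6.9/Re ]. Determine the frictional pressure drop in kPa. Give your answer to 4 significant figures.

ΔP ≈ 0.1576 kPa

ṁ = 20.35 kg/h = 20.35/3600 = 0.005653 kg/s.
A = πD²/4 = π(0.009077)²/4 = 6.471e-05 m²; mean velocity V = ṁ/(ρA) = 0.005653/(996 · 6.471e-05) = 0.08771 m/s.
Reynolds number Re = ρVD/μ = 996 · 0.08771 · 0.009077 / 0.00099 = 800.9.
Re < 2300 → laminar flow, so f = 64/Re = 64/800.9 = 0.07991 (the turbulent correlation is not needed).
Darcy-Weisbach: ΔP = f(L/D)(ρV²/2) = 0.07991·(4.674/0.009077)·(996·0.08771²/2) = 0.07991·514.9·3.831 = 157.6 Pa.
ΔP = 157.6 Pa = 0.1576 kPa.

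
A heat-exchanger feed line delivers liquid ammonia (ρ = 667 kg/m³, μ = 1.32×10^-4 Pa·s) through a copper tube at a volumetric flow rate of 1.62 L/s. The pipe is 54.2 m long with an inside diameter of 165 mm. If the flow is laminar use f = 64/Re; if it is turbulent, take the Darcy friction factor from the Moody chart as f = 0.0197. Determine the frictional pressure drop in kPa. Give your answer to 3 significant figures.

Q = 1.62 L/s = 1.62/1000 = 0.00162 m³/s.
Cross-sectional area A = πD²/4 = π(0.165)²/4 = 0.02138 m²; mean velocity V = Q/A = 0.00162/0.02138 = 0.07576 m/s.
Reynolds number Re = ρVD/μ = 667 · 0.07576 · 0.165 / 0.000132 = 6.317e+04.
Re > 4000 → turbulent; use the Moody-chart value f = 0.0197.
Darcy-Weisbach: ΔP = f(L/D)(ρV²/2) = 0.0197·(54.2/0.165)·(667·0.07576²/2) = 0.0197·328.5·1.914 = 12.39 Pa.
ΔP = 12.39 Pa = 0.0124 kPa.

ΔP ≈ 0.0124 kPa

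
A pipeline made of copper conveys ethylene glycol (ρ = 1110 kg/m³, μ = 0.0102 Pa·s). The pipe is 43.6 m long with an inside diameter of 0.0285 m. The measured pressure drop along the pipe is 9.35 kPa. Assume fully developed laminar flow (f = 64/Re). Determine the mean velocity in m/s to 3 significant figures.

V ≈ 0.534 m/s

For laminar flow, f = 64/Re with Re = ρVD/μ, so Darcy-Weisbach reduces to ΔP = 32μLV/D². Solving for V: V = ΔP·D²/(32μL) = 9350·(0.0285)²/(32·0.0102·43.6) = 0.5337 m/s.
Check: Re = ρVD/μ = 1110·0.5337·0.0285/0.0102 = 1655 < 2300, so the laminar assumption holds.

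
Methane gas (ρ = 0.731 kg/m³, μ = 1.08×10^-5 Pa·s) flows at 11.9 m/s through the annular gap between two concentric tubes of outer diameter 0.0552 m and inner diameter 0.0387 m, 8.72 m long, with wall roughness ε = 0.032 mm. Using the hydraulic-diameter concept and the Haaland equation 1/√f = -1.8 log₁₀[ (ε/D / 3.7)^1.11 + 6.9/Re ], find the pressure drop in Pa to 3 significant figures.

ΔP ≈ 864 Pa

Hydraulic diameter D_h = 4A/P = D_o - D_i = 0.0552 - 0.0387 = 0.0165 m.
Re = ρVD_h/μ = 0.731·11.9·0.0165/1.08e-05 = 1.329e+04.
ε/D_h = 3.2e-05/0.0165 = 0.00194; Haaland gives 1/√f = -1.8 log₁₀[0.000228+0.000519] = 5.627, so f = 0.03158.
ΔP = f(L/D_h)(ρV²/2) = 0.03158·8.72/0.0165·51.76 = 863.8 Pa.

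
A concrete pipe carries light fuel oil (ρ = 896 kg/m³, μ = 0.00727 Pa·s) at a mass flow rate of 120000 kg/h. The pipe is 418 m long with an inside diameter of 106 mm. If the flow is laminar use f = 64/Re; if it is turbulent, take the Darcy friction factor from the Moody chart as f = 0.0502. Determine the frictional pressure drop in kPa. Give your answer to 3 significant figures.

ΔP ≈ 1580 kPa

ṁ = 120000 kg/h = 120000/3600 = 33.33 kg/s.
A = πD²/4 = π(0.106)²/4 = 0.008825 m²; mean velocity V = ṁ/(ρA) = 33.33/(896 · 0.008825) = 4.216 m/s.
Reynolds number Re = ρVD/μ = 896 · 4.216 · 0.106 / 0.00727 = 5.507e+04.
Re > 4000 → turbulent; use the Moody-chart value f = 0.0502.
Darcy-Weisbach: ΔP = f(L/D)(ρV²/2) = 0.0502·(418/0.106)·(896·4.216²/2) = 0.0502·3943·7962 = 1.576e+06 Pa.
ΔP = 1.576e+06 Pa = 1580 kPa.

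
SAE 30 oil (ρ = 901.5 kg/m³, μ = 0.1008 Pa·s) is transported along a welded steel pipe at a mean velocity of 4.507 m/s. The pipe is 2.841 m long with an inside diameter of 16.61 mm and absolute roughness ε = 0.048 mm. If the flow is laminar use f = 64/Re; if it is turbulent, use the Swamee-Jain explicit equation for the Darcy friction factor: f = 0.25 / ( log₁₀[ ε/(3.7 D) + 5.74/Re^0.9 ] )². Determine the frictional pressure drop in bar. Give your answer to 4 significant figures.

Reynolds number Re = ρVD/μ = 901.5 · 4.507 · 0.01661 / 0.101 = 669.5.
Re < 2300 → laminar flow, so f = 64/Re = 64/669.5 = 0.09559 (the turbulent correlation is not needed).
Darcy-Weisbach: ΔP = f(L/D)(ρV²/2) = 0.09559·(2.841/0.01661)·(901.5·4.507²/2) = 0.09559·171·9156 = 1.497e+05 Pa.
ΔP = 1.497e+05 Pa = 1.497 bar.

ΔP ≈ 1.497 bar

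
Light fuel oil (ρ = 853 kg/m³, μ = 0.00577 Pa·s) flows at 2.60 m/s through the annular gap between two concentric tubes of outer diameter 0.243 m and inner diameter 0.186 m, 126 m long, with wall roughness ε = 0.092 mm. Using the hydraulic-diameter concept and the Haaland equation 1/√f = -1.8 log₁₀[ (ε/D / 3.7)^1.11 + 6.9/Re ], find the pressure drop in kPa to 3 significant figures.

ΔP ≈ 181 kPa

Hydraulic diameter D_h = 4A/P = D_o - D_i = 0.243 - 0.186 = 0.057 m.
Re = ρVD_h/μ = 853·2.6·0.057/0.00577 = 2.191e+04.
ε/D_h = 9.2e-05/0.057 = 0.00161; Haaland gives 1/√f = -1.8 log₁₀[0.000186+0.000315] = 5.94, so f = 0.02834.
ΔP = f(L/D_h)(ρV²/2) = 0.02834·126/0.057·2883 = 1.806e+05 Pa.
ΔP = 181 kPa.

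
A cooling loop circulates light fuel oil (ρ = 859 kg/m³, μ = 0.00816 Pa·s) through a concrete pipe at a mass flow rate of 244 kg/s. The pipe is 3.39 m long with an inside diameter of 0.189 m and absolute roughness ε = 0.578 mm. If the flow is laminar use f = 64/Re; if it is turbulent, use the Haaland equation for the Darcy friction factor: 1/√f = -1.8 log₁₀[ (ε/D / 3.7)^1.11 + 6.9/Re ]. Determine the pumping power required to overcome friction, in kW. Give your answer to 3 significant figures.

P ≈ 6.05 kW

A = πD²/4 = π(0.189)²/4 = 0.02806 m²; mean velocity V = ṁ/(ρA) = 244/(859 · 0.02806) = 10.12 m/s.
Reynolds number Re = ρVD/μ = 859 · 10.12 · 0.189 / 0.00816 = 2.014e+05.
Re > 4000 → turbulent. Relative roughness ε/D = 0.000578/0.189 = 0.00306. Haaland: 1/√f = -1.8 log₁₀[(0.00306/3.7)^1.11 + 6.9/2.014e+05] = -1.8 log₁₀[0.000379 + 3.43e-05] = 6.092, so f = 0.02695.
Darcy-Weisbach: ΔP = f(L/D)(ρV²/2) = 0.02695·(3.39/0.189)·(859·10.12²/2) = 0.02695·17.94·4.403e+04 = 2.128e+04 Pa.
Q = ṁ/ρ = 244/859 = 0.2841 m³/s.
Pumping power P = QΔP = 0.2841·2.128e+04 = 6045 W = 6.05 kW.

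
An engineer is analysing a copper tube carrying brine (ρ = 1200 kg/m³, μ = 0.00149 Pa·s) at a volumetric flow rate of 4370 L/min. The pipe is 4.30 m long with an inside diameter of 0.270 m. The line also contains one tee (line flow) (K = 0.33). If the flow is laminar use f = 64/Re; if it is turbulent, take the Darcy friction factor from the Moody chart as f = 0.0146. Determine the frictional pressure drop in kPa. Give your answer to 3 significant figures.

ΔP ≈ 0.546 kPa

Q = 4370 L/min = 4370/60000 = 0.07283 m³/s.
Cross-sectional area A = πD²/4 = π(0.27)²/4 = 0.05726 m²; mean velocity V = Q/A = 0.07283/0.05726 = 1.272 m/s.
Reynolds number Re = ρVD/μ = 1200 · 1.272 · 0.27 / 0.00149 = 2.766e+05.
Re > 4000 → turbulent; use the Moody-chart value f = 0.0146.
Total minor-loss coefficient ΣK = 1·0.33 = 0.33.
ΔP = [f·L/D + ΣK]·(ρV²/2) = [0.0146·4.3/0.27 + 0.33]·(1200·1.272²/2) = [0.2325 + 0.33]·970.9 = 546.2 Pa.
ΔP = 546.2 Pa = 0.546 kPa.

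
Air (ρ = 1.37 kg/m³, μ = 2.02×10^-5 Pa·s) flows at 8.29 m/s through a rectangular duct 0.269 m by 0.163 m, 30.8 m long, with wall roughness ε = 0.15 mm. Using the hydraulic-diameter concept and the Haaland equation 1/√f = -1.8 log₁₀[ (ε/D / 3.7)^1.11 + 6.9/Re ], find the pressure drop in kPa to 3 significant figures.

ΔP ≈ 0.148 kPa

Hydraulic diameter D_h = 4A/P = 4·(0.269·0.163)/(2·(0.269+0.163)) = 0.1754/0.864 = 0.203 m.
Re = ρVD_h/μ = 1.37·8.29·0.203/2.02e-05 = 1.141e+05.
ε/D_h = 0.00015/0.203 = 0.000739; Haaland gives 1/√f = -1.8 log₁₀[7.82e-05+6.05e-05] = 6.944, so f = 0.02074.
ΔP = f(L/D_h)(ρV²/2) = 0.02074·30.8/0.203·47.08 = 148.1 Pa.
ΔP = 0.148 kPa.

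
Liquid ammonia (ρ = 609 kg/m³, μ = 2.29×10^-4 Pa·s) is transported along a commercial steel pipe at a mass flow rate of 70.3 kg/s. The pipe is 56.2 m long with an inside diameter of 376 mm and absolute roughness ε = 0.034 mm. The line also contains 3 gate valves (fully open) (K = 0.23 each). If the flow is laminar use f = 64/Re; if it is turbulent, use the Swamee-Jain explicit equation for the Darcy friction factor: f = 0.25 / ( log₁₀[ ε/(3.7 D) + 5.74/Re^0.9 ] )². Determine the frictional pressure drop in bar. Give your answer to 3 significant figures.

ΔP ≈ 0.00882 bar

A = πD²/4 = π(0.376)²/4 = 0.111 m²; mean velocity V = ṁ/(ρA) = 70.3/(609 · 0.111) = 1.04 m/s.
Reynolds number Re = ρVD/μ = 609 · 1.04 · 0.376 / 0.000229 = 1.04e+06.
Re > 4000 → turbulent. Relative roughness ε/D = 3.4e-05/0.376 = 9.04e-05. Swamee-Jain: f = 0.25/(log₁₀[9.04e-05/3.7 + 5.74/1.04e+06^0.9])² = 0.25/(log₁₀[2.44e-05 + 2.21e-05])² = 0.25/(-4.332)² = 0.01332.
Total minor-loss coefficient ΣK = 3·0.23 = 0.69.
ΔP = [f·L/D + ΣK]·(ρV²/2) = [0.01332·56.2/0.376 + 0.69]·(609·1.04²/2) = [1.991 + 0.69]·329.1 = 882.2 Pa.
ΔP = 882.2 Pa = 0.00882 bar.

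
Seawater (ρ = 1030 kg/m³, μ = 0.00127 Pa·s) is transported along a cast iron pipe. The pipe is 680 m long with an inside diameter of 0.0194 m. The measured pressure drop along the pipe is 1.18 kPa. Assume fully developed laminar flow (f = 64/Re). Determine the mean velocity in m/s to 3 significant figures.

V ≈ 0.0161 m/s

For laminar flow, f = 64/Re with Re = ρVD/μ, so Darcy-Weisbach reduces to ΔP = 32μLV/D². Solving for V: V = ΔP·D²/(32μL) = 1180·(0.0194)²/(32·0.00127·680) = 0.01607 m/s.
Check: Re = ρVD/μ = 1030·0.01607·0.0194/0.00127 = 252.8 < 2300, so the laminar assumption holds.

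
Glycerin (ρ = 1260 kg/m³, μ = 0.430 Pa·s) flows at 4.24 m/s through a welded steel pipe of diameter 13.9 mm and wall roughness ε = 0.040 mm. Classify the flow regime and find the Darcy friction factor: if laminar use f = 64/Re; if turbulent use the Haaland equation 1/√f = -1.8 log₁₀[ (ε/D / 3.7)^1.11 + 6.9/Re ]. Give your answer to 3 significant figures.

Re = ρVD/μ = 1260·4.24·0.0139/0.43 = 172.7.
Re < 2300 → laminar, so f = 64/Re = 0.3706 (roughness is irrelevant in laminar flow).

f ≈ 0.371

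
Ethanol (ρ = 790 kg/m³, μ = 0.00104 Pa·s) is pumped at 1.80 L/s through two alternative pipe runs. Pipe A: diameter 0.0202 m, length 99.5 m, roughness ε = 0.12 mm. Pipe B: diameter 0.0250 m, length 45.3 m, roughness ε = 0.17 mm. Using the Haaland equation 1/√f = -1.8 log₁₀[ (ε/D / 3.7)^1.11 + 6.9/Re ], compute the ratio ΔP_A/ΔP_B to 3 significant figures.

Pipe A: V = Q/A = 0.0018/0.0003205 = 5.617 m/s; Re = 8.618e+04; ε/D = 0.00594; Haaland → f = 0.03296; ΔP_A = f(L/D)(ρV²/2) = 2.023e+06 Pa.
Pipe B: V = Q/A = 0.0018/0.0004909 = 3.667 m/s; Re = 6.964e+04; ε/D = 0.0068; Haaland → f = 0.03447; ΔP_B = f(L/D)(ρV²/2) = 3.318e+05 Pa.
ΔP_A/ΔP_B = 2.023e+06/3.318e+05 = 6.10.

ΔP_A/ΔP_B ≈ 6.10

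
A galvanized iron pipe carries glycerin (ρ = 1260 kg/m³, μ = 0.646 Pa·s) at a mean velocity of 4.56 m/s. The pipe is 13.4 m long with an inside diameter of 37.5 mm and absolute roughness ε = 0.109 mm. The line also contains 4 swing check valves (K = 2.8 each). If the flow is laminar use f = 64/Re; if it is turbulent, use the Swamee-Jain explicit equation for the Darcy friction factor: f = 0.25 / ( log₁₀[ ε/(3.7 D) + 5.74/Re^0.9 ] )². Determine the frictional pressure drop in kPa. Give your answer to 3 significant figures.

ΔP ≈ 1040 kPa

Reynolds number Re = ρVD/μ = 1260 · 4.56 · 0.0375 / 0.646 = 333.5.
Re < 2300 → laminar flow, so f = 64/Re = 64/333.5 = 0.1919 (the turbulent correlation is not needed).
Total minor-loss coefficient ΣK = 4·2.8 = 11.2.
ΔP = [f·L/D + ΣK]·(ρV²/2) = [0.1919·13.4/0.0375 + 11.2]·(1260·4.56²/2) = [68.57 + 11.2]·1.31e+04 = 1.045e+06 Pa.
ΔP = 1.045e+06 Pa = 1040 kPa.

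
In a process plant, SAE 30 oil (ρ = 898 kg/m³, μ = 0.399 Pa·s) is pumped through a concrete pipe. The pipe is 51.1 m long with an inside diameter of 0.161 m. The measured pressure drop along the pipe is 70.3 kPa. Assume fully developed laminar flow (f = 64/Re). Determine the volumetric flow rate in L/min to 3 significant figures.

Q ≈ 3410 L/min

For laminar flow, f = 64/Re with Re = ρVD/μ, so Darcy-Weisbach reduces to ΔP = 32μLV/D². Solving for V: V = ΔP·D²/(32μL) = 7.03e+04·(0.161)²/(32·0.399·51.1) = 2.793 m/s.
Check: Re = ρVD/μ = 898·2.793·0.161/0.399 = 1012 < 2300, so the laminar assumption holds.
Q = V·A = 2.793·(π/4·0.161²) = 0.05686 m³/s = 3410 L/min.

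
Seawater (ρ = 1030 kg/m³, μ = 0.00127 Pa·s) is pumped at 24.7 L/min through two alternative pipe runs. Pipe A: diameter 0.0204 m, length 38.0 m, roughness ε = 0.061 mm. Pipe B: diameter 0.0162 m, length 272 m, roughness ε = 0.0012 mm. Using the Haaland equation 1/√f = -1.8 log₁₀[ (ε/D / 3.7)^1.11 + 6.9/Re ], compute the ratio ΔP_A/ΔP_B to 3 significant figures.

Pipe A: V = Q/A = 0.0004117/0.0003269 = 1.259 m/s; Re = 2.084e+04; ε/D = 0.00299; Haaland → f = 0.03101; ΔP_A = f(L/D)(ρV²/2) = 4.72e+04 Pa.
Pipe B: V = Q/A = 0.0004117/0.0002061 = 1.997 m/s; Re = 2.624e+04; ε/D = 7.41e-05; Haaland → f = 0.02421; ΔP_B = f(L/D)(ρV²/2) = 8.352e+05 Pa.
ΔP_A/ΔP_B = 4.72e+04/8.352e+05 = 0.0565.

ΔP_A/ΔP_B ≈ 0.0565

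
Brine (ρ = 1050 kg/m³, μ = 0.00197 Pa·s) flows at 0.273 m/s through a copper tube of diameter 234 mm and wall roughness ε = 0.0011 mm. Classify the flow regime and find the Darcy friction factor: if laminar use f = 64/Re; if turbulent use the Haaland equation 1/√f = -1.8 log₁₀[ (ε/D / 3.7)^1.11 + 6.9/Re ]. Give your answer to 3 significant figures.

Re = ρVD/μ = 1050·0.273·0.234/0.00197 = 3.405e+04.
Re > 4000 → turbulent. ε/D = 1.1e-06/0.234 = 4.7e-06; Haaland: 1/√f = -1.8 log₁₀[2.85e-07 + 0.000203] = 6.647, so f = 0.02264.

f ≈ 0.0226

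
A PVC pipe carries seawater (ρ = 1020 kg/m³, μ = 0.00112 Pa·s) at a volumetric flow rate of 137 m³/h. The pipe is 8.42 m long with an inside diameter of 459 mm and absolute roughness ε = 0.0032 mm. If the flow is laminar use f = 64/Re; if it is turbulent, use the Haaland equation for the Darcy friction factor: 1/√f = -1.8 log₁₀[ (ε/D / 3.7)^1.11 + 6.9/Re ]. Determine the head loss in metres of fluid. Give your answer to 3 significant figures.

h_f ≈ 8.90×10^-4 m

Q = 137 m³/h = 137/3600 = 0.03806 m³/s.
Cross-sectional area A = πD²/4 = π(0.459)²/4 = 0.1655 m²; mean velocity V = Q/A = 0.03806/0.1655 = 0.23 m/s.
Reynolds number Re = ρVD/μ = 1020 · 0.23 · 0.459 / 0.00112 = 9.614e+04.
Re > 4000 → turbulent. Relative roughness ε/D = 3.2e-06/0.459 = 6.97e-06. Haaland: 1/√f = -1.8 log₁₀[(6.97e-06/3.7)^1.11 + 6.9/9.614e+04] = -1.8 log₁₀[4.42e-07 + 7.18e-05] = 7.454, so f = 0.018.
Darcy-Weisbach: ΔP = f(L/D)(ρV²/2) = 0.018·(8.42/0.459)·(1020·0.23²/2) = 0.018·18.34·26.98 = 8.905 Pa.
Head loss h_f = ΔP/(ρg) = 8.905/(1020·9.81) = 8.90×10^-4 m.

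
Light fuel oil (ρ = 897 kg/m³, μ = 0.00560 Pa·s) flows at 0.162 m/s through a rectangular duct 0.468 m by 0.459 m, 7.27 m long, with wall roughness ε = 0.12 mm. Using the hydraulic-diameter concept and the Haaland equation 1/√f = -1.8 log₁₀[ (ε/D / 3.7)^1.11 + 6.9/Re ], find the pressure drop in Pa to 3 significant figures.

Hydraulic diameter D_h = 4A/P = 4·(0.468·0.459)/(2·(0.468+0.459)) = 0.8592/1.854 = 0.4635 m.
Re = ρVD_h/μ = 897·0.162·0.4635/0.0056 = 1.203e+04.
ε/D_h = 0.00012/0.4635 = 0.000259; Haaland gives 1/√f = -1.8 log₁₀[2.44e-05+0.000574] = 5.802, so f = 0.02971.
ΔP = f(L/D_h)(ρV²/2) = 0.02971·7.27/0.4635·11.77 = 5.485 Pa.

ΔP ≈ 5.49 Pa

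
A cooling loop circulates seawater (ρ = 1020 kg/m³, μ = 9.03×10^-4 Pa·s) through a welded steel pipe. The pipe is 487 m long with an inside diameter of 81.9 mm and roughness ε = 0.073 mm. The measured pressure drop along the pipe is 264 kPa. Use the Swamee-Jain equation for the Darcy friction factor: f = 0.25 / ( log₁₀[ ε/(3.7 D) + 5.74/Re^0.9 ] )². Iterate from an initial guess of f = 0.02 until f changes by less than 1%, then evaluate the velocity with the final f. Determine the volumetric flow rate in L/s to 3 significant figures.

Q ≈ 10.8 L/s

Rearranging Darcy-Weisbach: V = √(2·ΔP·D/(f·L·ρ)). With ε/D = 7.3e-05/0.0819 = 0.000891, iterate starting from f = 0.02:
  f = 0.02 → V = √(2·2.64e+05·0.0819/(0.02·487·1020)) = 2.086 m/s; Re = ρVD/μ = 1.93e+05; f → 0.0208
  f = 0.0208 → V = 2.046 m/s; Re = 1.893e+05; f → 0.02083
Converged (Δf/f < 1%). With the final f = 0.02083: V = √(2·2.64e+05·0.0819/(0.02083·487·1020)) = 2.044 m/s.
Q = V·A = 2.044·(π/4·0.0819²) = 0.01077 m³/s = 10.8 L/s.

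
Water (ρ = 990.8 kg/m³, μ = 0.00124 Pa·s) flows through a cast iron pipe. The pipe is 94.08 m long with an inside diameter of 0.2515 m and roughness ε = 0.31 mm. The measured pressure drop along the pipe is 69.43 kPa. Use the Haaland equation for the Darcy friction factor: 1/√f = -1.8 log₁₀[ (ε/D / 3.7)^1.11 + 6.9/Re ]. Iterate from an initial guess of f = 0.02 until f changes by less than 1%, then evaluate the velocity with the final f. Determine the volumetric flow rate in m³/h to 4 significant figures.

Q ≈ 755.7 m³/h

Rearranging Darcy-Weisbach: V = √(2·ΔP·D/(f·L·ρ)). With ε/D = 0.00031/0.2515 = 0.00123, iterate starting from f = 0.02:
  f = 0.02 → V = √(2·6.943e+04·0.2515/(0.02·94.08·990.8)) = 4.328 m/s; Re = ρVD/μ = 8.698e+05; f → 0.02098
  f = 0.02098 → V = 4.226 m/s; Re = 8.492e+05; f → 0.02099
Converged (Δf/f < 1%). With the final f = 0.02099: V = √(2·6.943e+04·0.2515/(0.02099·94.08·990.8)) = 4.225 m/s.
Q = V·A = 4.225·(π/4·0.2515²) = 0.2099 m³/s = 755.7 m³/h.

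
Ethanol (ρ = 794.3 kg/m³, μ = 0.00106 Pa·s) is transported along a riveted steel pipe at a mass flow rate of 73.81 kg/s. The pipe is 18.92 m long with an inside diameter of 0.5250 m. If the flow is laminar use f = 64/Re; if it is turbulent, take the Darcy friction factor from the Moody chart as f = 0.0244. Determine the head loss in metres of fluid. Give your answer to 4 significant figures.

A = πD²/4 = π(0.525)²/4 = 0.2165 m²; mean velocity V = ṁ/(ρA) = 73.81/(794.3 · 0.2165) = 0.4293 m/s.
Reynolds number Re = ρVD/μ = 794.3 · 0.4293 · 0.525 / 0.00106 = 1.689e+05.
Re > 4000 → turbulent; use the Moody-chart value f = 0.0244.
Darcy-Weisbach: ΔP = f(L/D)(ρV²/2) = 0.0244·(18.92/0.525)·(794.3·0.4293²/2) = 0.0244·36.04·73.18 = 64.35 Pa.
Head loss h_f = ΔP/(ρg) = 64.35/(794.3·9.81) = 0.008258 m.

h_f ≈ 0.008258 m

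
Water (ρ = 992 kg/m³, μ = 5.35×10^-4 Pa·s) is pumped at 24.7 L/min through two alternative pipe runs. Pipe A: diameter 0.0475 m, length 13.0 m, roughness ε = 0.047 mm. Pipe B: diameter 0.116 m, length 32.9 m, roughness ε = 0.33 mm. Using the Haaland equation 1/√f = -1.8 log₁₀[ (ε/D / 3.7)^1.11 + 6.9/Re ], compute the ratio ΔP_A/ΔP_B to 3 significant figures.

Pipe A: V = Q/A = 0.0004117/0.001772 = 0.2323 m/s; Re = 2.046e+04; ε/D = 0.000989; Haaland → f = 0.02748; ΔP_A = f(L/D)(ρV²/2) = 201.3 Pa.
Pipe B: V = Q/A = 0.0004117/0.01057 = 0.03895 m/s; Re = 8378; ε/D = 0.00284; Haaland → f = 0.03593; ΔP_B = f(L/D)(ρV²/2) = 7.67 Pa.
ΔP_A/ΔP_B = 201.3/7.67 = 26.2.

ΔP_A/ΔP_B ≈ 26.2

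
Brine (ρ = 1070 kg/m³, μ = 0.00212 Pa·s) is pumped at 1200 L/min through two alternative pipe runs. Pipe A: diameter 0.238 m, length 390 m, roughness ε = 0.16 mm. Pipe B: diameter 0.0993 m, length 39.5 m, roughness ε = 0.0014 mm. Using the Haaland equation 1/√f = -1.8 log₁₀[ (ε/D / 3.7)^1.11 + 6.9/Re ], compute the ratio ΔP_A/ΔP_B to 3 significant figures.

ΔP_A/ΔP_B ≈ 0.166

Pipe A: V = Q/A = 0.02/0.04449 = 0.4496 m/s; Re = 5.4e+04; ε/D = 0.000672; Haaland → f = 0.02251; ΔP_A = f(L/D)(ρV²/2) = 3988 Pa.
Pipe B: V = Q/A = 0.02/0.007744 = 2.583 m/s; Re = 1.294e+05; ε/D = 1.41e-05; Haaland → f = 0.01696; ΔP_B = f(L/D)(ρV²/2) = 2.408e+04 Pa.
ΔP_A/ΔP_B = 3988/2.408e+04 = 0.166.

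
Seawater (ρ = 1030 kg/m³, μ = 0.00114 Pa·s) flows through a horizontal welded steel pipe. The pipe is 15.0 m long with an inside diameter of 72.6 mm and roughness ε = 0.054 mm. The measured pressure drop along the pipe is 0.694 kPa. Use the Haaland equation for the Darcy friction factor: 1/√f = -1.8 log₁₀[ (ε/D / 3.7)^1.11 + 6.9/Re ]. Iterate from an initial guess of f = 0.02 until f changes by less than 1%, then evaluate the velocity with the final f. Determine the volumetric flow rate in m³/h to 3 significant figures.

Rearranging Darcy-Weisbach: V = √(2·ΔP·D/(f·L·ρ)). With ε/D = 5.4e-05/0.0726 = 0.000744, iterate starting from f = 0.02:
  f = 0.02 → V = √(2·694·0.0726/(0.02·15·1030)) = 0.5711 m/s; Re = ρVD/μ = 3.746e+04; f → 0.02408
  f = 0.02408 → V = 0.5204 m/s; Re = 3.414e+04; f → 0.02447
  f = 0.02447 → V = 0.5163 m/s; Re = 3.386e+04; f → 0.02451
Converged (Δf/f < 1%). With the final f = 0.02451: V = √(2·694·0.0726/(0.02451·15·1030)) = 0.5159 m/s.
Q = V·A = 0.5159·(π/4·0.0726²) = 0.002136 m³/s = 7.69 m³/h.

Q ≈ 7.69 m³/h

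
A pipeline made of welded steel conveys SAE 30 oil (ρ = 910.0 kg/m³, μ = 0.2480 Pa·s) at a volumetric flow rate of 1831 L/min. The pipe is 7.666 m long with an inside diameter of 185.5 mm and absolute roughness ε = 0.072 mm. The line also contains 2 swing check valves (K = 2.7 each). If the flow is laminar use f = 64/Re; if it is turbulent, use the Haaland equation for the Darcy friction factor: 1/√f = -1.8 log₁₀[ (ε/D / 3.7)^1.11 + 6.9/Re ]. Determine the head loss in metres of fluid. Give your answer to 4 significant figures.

Q = 1831 L/min = 1831/60000 = 0.03052 m³/s.
Cross-sectional area A = πD²/4 = π(0.1855)²/4 = 0.02703 m²; mean velocity V = Q/A = 0.03052/0.02703 = 1.129 m/s.
Reynolds number Re = ρVD/μ = 910 · 1.129 · 0.1855 / 0.248 = 768.6.
Re < 2300 → laminar flow, so f = 64/Re = 64/768.6 = 0.08327 (the turbulent correlation is not needed).
Total minor-loss coefficient ΣK = 2·2.7 = 5.4.
ΔP = [f·L/D + ΣK]·(ρV²/2) = [0.08327·7.666/0.1855 + 5.4]·(910·1.129²/2) = [3.441 + 5.4]·580.1 = 5129 Pa.
Head loss h_f = ΔP/(ρg) = 5129/(910·9.81) = 0.5746 m.

h_f ≈ 0.5746 m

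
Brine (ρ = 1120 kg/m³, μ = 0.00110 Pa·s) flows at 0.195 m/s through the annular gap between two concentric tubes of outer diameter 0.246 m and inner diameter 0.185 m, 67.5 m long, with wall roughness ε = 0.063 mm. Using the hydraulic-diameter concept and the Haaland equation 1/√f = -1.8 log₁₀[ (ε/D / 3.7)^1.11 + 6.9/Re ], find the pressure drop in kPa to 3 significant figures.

Hydraulic diameter D_h = 4A/P = D_o - D_i = 0.246 - 0.185 = 0.061 m.
Re = ρVD_h/μ = 1120·0.195·0.061/0.0011 = 1.211e+04.
ε/D_h = 6.3e-05/0.061 = 0.00103; Haaland gives 1/√f = -1.8 log₁₀[0.000113+0.00057] = 5.698, so f = 0.0308.
ΔP = f(L/D_h)(ρV²/2) = 0.0308·67.5/0.061·21.29 = 725.8 Pa.
ΔP = 0.726 kPa.

ΔP ≈ 0.726 kPa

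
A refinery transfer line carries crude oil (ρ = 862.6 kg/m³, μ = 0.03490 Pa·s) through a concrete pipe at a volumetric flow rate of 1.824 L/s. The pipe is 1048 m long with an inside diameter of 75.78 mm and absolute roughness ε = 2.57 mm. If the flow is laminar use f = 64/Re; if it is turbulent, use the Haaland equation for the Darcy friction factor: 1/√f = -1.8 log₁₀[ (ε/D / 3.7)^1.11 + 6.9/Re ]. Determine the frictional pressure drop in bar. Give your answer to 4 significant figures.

Q = 1.824 L/s = 1.824/1000 = 0.001824 m³/s.
Cross-sectional area A = πD²/4 = π(0.07578)²/4 = 0.00451 m²; mean velocity V = Q/A = 0.001824/0.00451 = 0.4044 m/s.
Reynolds number Re = ρVD/μ = 862.6 · 0.4044 · 0.07578 / 0.0349 = 757.5.
Re < 2300 → laminar flow, so f = 64/Re = 64/757.5 = 0.08449 (the turbulent correlation is not needed).
Darcy-Weisbach: ΔP = f(L/D)(ρV²/2) = 0.08449·(1048/0.07578)·(862.6·0.4044²/2) = 0.08449·1.383e+04·70.54 = 8.242e+04 Pa.
ΔP = 8.242e+04 Pa = 0.8242 bar.

ΔP ≈ 0.8242 bar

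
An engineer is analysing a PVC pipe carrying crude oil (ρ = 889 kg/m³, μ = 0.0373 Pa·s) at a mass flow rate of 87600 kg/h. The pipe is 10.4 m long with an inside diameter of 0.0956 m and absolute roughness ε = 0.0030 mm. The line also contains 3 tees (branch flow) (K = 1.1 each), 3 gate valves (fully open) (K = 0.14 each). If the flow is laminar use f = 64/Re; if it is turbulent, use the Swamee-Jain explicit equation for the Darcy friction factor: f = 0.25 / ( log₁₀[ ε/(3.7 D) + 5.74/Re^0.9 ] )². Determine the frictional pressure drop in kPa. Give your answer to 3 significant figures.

ṁ = 87600 kg/h = 87600/3600 = 24.33 kg/s.
A = πD²/4 = π(0.0956)²/4 = 0.007178 m²; mean velocity V = ṁ/(ρA) = 24.33/(889 · 0.007178) = 3.813 m/s.
Reynolds number Re = ρVD/μ = 889 · 3.813 · 0.0956 / 0.0373 = 8689.
Re > 4000 → turbulent. Relative roughness ε/D = 3e-06/0.0956 = 3.14e-05. Swamee-Jain: f = 0.25/(log₁₀[3.14e-05/3.7 + 5.74/8689^0.9])² = 0.25/(log₁₀[8.48e-06 + 0.00164])² = 0.25/(-2.784)² = 0.03226.
Total minor-loss coefficient ΣK = 3·1.1 + 3·0.14 = 3.72.
ΔP = [f·L/D + ΣK]·(ρV²/2) = [0.03226·10.4/0.0956 + 3.72]·(889·3.813²/2) = [3.509 + 3.72]·6463 = 4.673e+04 Pa.
ΔP = 4.673e+04 Pa = 46.7 kPa.

ΔP ≈ 46.7 kPa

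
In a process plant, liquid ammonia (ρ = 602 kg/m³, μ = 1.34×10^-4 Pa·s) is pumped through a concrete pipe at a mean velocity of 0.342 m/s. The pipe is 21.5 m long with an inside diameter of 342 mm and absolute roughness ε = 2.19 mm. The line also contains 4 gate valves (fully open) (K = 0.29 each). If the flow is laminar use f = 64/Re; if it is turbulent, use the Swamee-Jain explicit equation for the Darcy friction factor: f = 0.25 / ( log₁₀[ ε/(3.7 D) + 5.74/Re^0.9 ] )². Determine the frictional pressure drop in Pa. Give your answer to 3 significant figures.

ΔP ≈ 114 Pa

Reynolds number Re = ρVD/μ = 602 · 0.342 · 0.342 / 0.000134 = 5.255e+05.
Re > 4000 → turbulent. Relative roughness ε/D = 0.00219/0.342 = 0.0064. Swamee-Jain: f = 0.25/(log₁₀[0.0064/3.7 + 5.74/5.255e+05^0.9])² = 0.25/(log₁₀[0.00173 + 4.08e-05])² = 0.25/(-2.752)² = 0.03302.
Total minor-loss coefficient ΣK = 4·0.29 = 1.16.
ΔP = [f·L/D + ΣK]·(ρV²/2) = [0.03302·21.5/0.342 + 1.16]·(602·0.342²/2) = [2.076 + 1.16]·35.21 = 113.9 Pa.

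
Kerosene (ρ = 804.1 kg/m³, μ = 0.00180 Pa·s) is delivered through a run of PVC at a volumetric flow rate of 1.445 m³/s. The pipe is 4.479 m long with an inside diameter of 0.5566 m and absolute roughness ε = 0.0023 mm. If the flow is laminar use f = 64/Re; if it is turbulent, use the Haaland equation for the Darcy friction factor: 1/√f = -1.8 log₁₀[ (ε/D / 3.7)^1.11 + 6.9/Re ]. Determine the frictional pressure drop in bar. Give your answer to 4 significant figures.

Cross-sectional area A = πD²/4 = π(0.5566)²/4 = 0.2433 m²; mean velocity V = Q/A = 1.445/0.2433 = 5.939 m/s.
Reynolds number Re = ρVD/μ = 804.1 · 5.939 · 0.5566 / 0.0018 = 1.477e+06.
Re > 4000 → turbulent. Relative roughness ε/D = 2.3e-06/0.5566 = 4.13e-06. Haaland: 1/√f = -1.8 log₁₀[(4.13e-06/3.7)^1.11 + 6.9/1.477e+06] = -1.8 log₁₀[2.47e-07 + 4.67e-06] = 9.554, so f = 0.01095.
Darcy-Weisbach: ΔP = f(L/D)(ρV²/2) = 0.01095·(4.479/0.5566)·(804.1·5.939²/2) = 0.01095·8.047·1.418e+04 = 1250 Pa.
ΔP = 1250 Pa = 0.01250 bar.

ΔP ≈ 0.01250 bar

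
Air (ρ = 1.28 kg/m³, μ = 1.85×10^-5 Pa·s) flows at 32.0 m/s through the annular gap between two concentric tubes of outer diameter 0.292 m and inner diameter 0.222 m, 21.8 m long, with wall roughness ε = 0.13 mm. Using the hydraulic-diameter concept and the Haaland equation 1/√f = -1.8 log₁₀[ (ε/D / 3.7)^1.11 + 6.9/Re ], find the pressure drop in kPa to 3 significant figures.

Hydraulic diameter D_h = 4A/P = D_o - D_i = 0.292 - 0.222 = 0.07 m.
Re = ρVD_h/μ = 1.28·32·0.07/1.85e-05 = 1.55e+05.
ε/D_h = 0.00013/0.07 = 0.00186; Haaland gives 1/√f = -1.8 log₁₀[0.000218+4.45e-05] = 6.447, so f = 0.02406.
ΔP = f(L/D_h)(ρV²/2) = 0.02406·21.8/0.07·655.4 = 4911 Pa.
ΔP = 4.91 kPa.

ΔP ≈ 4.91 kPa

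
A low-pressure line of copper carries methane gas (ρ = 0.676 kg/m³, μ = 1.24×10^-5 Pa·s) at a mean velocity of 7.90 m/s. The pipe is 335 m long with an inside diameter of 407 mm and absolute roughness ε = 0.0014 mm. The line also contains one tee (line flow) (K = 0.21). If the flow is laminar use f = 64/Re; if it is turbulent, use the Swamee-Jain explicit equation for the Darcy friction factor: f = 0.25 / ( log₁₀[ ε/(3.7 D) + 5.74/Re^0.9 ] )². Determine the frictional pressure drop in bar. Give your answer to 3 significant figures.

ΔP ≈ 0.00282 bar

Reynolds number Re = ρVD/μ = 0.676 · 7.9 · 0.407 / 1.24e-05 = 1.753e+05.
Re > 4000 → turbulent. Relative roughness ε/D = 1.4e-06/0.407 = 3.44e-06. Swamee-Jain: f = 0.25/(log₁₀[3.44e-06/3.7 + 5.74/1.753e+05^0.9])² = 0.25/(log₁₀[9.3e-07 + 0.00011])² = 0.25/(-3.957)² = 0.01597.
Total minor-loss coefficient ΣK = 1·0.21 = 0.21.
ΔP = [f·L/D + ΣK]·(ρV²/2) = [0.01597·335/0.407 + 0.21]·(0.676·7.9²/2) = [13.14 + 0.21]·21.09 = 281.7 Pa.
ΔP = 281.7 Pa = 0.00282 bar.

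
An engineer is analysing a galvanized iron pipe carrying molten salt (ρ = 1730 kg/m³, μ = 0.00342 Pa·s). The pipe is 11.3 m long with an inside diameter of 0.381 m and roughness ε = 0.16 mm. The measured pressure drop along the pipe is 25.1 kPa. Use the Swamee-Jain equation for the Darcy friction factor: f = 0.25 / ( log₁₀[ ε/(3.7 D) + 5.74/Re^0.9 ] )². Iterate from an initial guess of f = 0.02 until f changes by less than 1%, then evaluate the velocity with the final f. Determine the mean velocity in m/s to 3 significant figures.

V ≈ 7.69 m/s

Rearranging Darcy-Weisbach: V = √(2·ΔP·D/(f·L·ρ)). With ε/D = 0.00016/0.381 = 0.00042, iterate starting from f = 0.02:
  f = 0.02 → V = √(2·2.51e+04·0.381/(0.02·11.3·1730)) = 6.994 m/s; Re = ρVD/μ = 1.348e+06; f → 0.01658
  f = 0.01658 → V = 7.681 m/s; Re = 1.48e+06; f → 0.01654
Converged (Δf/f < 1%). With the final f = 0.01654: V = √(2·2.51e+04·0.381/(0.01654·11.3·1730)) = 7.691 m/s.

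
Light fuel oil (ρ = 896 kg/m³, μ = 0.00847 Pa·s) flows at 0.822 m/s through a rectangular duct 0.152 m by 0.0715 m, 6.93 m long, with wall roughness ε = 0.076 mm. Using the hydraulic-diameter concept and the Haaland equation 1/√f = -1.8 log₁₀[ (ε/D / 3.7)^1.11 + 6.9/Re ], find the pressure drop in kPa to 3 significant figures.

ΔP ≈ 0.717 kPa

Hydraulic diameter D_h = 4A/P = 4·(0.152·0.0715)/(2·(0.152+0.0715)) = 0.04347/0.447 = 0.09725 m.
Re = ρVD_h/μ = 896·0.822·0.09725/0.00847 = 8457.
ε/D_h = 7.6e-05/0.09725 = 0.000781; Haaland gives 1/√f = -1.8 log₁₀[8.33e-05+0.000816] = 5.483, so f = 0.03326.
ΔP = f(L/D_h)(ρV²/2) = 0.03326·6.93/0.09725·302.7 = 717.5 Pa.
ΔP = 0.717 kPa.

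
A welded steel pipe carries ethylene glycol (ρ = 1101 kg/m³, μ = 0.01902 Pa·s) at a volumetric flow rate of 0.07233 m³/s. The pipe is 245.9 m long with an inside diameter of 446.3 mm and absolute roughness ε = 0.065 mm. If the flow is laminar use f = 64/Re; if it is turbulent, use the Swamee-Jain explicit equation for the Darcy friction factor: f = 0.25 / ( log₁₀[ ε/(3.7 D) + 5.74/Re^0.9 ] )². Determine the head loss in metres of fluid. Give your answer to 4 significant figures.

h_f ≈ 0.1788 m

Cross-sectional area A = πD²/4 = π(0.4463)²/4 = 0.1564 m²; mean velocity V = Q/A = 0.07233/0.1564 = 0.4624 m/s.
Reynolds number Re = ρVD/μ = 1101 · 0.4624 · 0.4463 / 0.019 = 1.194e+04.
Re > 4000 → turbulent. Relative roughness ε/D = 6.5e-05/0.4463 = 0.000146. Swamee-Jain: f = 0.25/(log₁₀[0.000146/3.7 + 5.74/1.194e+04^0.9])² = 0.25/(log₁₀[3.94e-05 + 0.00123])² = 0.25/(-2.897)² = 0.02979.
Darcy-Weisbach: ΔP = f(L/D)(ρV²/2) = 0.02979·(245.9/0.4463)·(1101·0.4624²/2) = 0.02979·551·117.7 = 1932 Pa.
Head loss h_f = ΔP/(ρg) = 1932/(1101·9.81) = 0.1788 m.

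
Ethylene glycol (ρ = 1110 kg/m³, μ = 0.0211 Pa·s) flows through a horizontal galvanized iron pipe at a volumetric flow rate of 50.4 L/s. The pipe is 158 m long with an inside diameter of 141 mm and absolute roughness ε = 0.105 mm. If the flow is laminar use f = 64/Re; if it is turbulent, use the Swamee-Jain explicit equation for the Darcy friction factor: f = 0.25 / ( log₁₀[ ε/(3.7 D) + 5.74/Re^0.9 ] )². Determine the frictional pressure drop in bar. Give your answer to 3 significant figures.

ΔP ≈ 1.72 bar

Q = 50.4 L/s = 50.4/1000 = 0.0504 m³/s.
Cross-sectional area A = πD²/4 = π(0.141)²/4 = 0.01561 m²; mean velocity V = Q/A = 0.0504/0.01561 = 3.228 m/s.
Reynolds number Re = ρVD/μ = 1110 · 3.228 · 0.141 / 0.0211 = 2.394e+04.
Re > 4000 → turbulent. Relative roughness ε/D = 0.000105/0.141 = 0.000745. Swamee-Jain: f = 0.25/(log₁₀[0.000745/3.7 + 5.74/2.394e+04^0.9])² = 0.25/(log₁₀[0.000201 + 0.000657])² = 0.25/(-3.066)² = 0.02659.
Darcy-Weisbach: ΔP = f(L/D)(ρV²/2) = 0.02659·(158/0.141)·(1110·3.228²/2) = 0.02659·1121·5782 = 1.723e+05 Pa.
ΔP = 1.723e+05 Pa = 1.72 bar.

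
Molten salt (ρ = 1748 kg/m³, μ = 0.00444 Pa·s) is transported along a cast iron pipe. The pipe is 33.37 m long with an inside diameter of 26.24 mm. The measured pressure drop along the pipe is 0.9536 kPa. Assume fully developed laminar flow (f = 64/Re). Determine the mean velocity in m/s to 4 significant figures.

For laminar flow, f = 64/Re with Re = ρVD/μ, so Darcy-Weisbach reduces to ΔP = 32μLV/D². Solving for V: V = ΔP·D²/(32μL) = 953.6·(0.02624)²/(32·0.00444·33.37) = 0.1385 m/s.
Check: Re = ρVD/μ = 1748·0.1385·0.02624/0.00444 = 1431 < 2300, so the laminar assumption holds.

V ≈ 0.1385 m/s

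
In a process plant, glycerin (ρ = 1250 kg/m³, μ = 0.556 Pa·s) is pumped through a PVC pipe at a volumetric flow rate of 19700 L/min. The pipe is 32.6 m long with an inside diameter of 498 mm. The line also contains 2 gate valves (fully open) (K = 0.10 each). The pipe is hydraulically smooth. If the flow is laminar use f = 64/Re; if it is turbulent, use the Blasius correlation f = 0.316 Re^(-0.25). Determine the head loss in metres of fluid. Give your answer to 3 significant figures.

h_f ≈ 0.350 m

Q = 19700 L/min = 19700/60000 = 0.3283 m³/s.
Cross-sectional area A = πD²/4 = π(0.498)²/4 = 0.1948 m²; mean velocity V = Q/A = 0.3283/0.1948 = 1.686 m/s.
Reynolds number Re = ρVD/μ = 1250 · 1.686 · 0.498 / 0.556 = 1887.
Re < 2300 → laminar flow, so f = 64/Re = 64/1887 = 0.03391 (the turbulent correlation is not needed).
Total minor-loss coefficient ΣK = 2·0.1 = 0.2.
ΔP = [f·L/D + ΣK]·(ρV²/2) = [0.03391·32.6/0.498 + 0.2]·(1250·1.686²/2) = [2.22 + 0.2]·1776 = 4297 Pa.
Head loss h_f = ΔP/(ρg) = 4297/(1250·9.81) = 0.350 m.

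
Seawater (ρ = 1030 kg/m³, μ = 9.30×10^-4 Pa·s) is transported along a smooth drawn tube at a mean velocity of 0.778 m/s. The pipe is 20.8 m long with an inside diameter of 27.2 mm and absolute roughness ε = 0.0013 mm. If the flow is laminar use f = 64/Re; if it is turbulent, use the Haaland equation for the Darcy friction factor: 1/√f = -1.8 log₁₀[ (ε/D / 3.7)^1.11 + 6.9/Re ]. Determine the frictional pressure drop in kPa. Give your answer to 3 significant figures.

ΔP ≈ 5.92 kPa

Reynolds number Re = ρVD/μ = 1030 · 0.778 · 0.0272 / 0.00093 = 2.344e+04.
Re > 4000 → turbulent. Relative roughness ε/D = 1.3e-06/0.0272 = 4.78e-05. Haaland: 1/√f = -1.8 log₁₀[(4.78e-05/3.7)^1.11 + 6.9/2.344e+04] = -1.8 log₁₀[3.74e-06 + 0.000294] = 6.346, so f = 0.02483.
Darcy-Weisbach: ΔP = f(L/D)(ρV²/2) = 0.02483·(20.8/0.0272)·(1030·0.778²/2) = 0.02483·764.7·311.7 = 5919 Pa.
ΔP = 5919 Pa = 5.92 kPa.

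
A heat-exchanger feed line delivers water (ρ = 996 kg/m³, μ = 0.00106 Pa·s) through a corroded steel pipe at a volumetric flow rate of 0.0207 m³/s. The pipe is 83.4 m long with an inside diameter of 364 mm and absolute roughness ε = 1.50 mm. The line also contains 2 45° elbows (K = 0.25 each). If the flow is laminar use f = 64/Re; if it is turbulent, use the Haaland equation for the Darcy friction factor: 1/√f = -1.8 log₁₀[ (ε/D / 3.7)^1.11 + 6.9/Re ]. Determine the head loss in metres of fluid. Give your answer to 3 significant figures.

Cross-sectional area A = πD²/4 = π(0.364)²/4 = 0.1041 m²; mean velocity V = Q/A = 0.0207/0.1041 = 0.1989 m/s.
Reynolds number Re = ρVD/μ = 996 · 0.1989 · 0.364 / 0.00106 = 6.804e+04.
Re > 4000 → turbulent. Relative roughness ε/D = 0.0015/0.364 = 0.00412. Haaland: 1/√f = -1.8 log₁₀[(0.00412/3.7)^1.11 + 6.9/6.804e+04] = -1.8 log₁₀[0.000527 + 0.000101] = 5.763, so f = 0.03011.
Total minor-loss coefficient ΣK = 2·0.25 = 0.5.
ΔP = [f·L/D + ΣK]·(ρV²/2) = [0.03011·83.4/0.364 + 0.5]·(996·0.1989²/2) = [6.899 + 0.5]·19.71 = 145.8 Pa.
Head loss h_f = ΔP/(ρg) = 145.8/(996·9.81) = 0.0149 m.

h_f ≈ 0.0149 m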